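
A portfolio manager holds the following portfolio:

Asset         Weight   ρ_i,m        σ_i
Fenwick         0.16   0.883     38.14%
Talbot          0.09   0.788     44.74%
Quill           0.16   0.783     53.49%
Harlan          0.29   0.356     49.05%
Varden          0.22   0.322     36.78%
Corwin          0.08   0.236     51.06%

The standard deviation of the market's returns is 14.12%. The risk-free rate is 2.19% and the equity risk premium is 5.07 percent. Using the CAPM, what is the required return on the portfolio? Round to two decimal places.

10.77%

β_Fenwick = 0.883 × 38.14% / 14.12% = 2.3851
β_Talbot = 0.788 × 44.74% / 14.12% = 2.4968
β_Quill = 0.783 × 53.49% / 14.12% = 2.9662
β_Harlan = 0.356 × 49.05% / 14.12% = 1.2367
β_Varden = 0.322 × 36.78% / 14.12% = 0.8388
β_Corwin = 0.236 × 51.06% / 14.12% = 0.8534
β_P = Σ w_i β_i = 0.16×2.3851 + 0.09×2.4968 + 0.16×2.9662 + 0.29×1.2367 + 0.22×0.8388 + 0.08×0.8534 = 1.6924
E(R_P) = R_f + β_P × MRP = 2.19% + 1.6924 × 5.07% = 10.77%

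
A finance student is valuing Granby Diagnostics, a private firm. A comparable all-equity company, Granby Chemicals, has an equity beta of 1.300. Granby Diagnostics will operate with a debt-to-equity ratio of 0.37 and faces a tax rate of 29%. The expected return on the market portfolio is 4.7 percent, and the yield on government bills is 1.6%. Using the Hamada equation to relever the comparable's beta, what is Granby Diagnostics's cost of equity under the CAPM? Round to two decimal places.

β_L = β_U × [1 + (1 − t)(D/E)] = 1.300 × [1 + (1 − 0.29) × 0.37]
    = 1.300 × [1 + 0.71 × 0.37] = 1.300 × 1.2627 = 1.6415
MRP = 4.7% − 1.6% = 3.10%
E(R) = R_f + β_L × MRP = 1.6% + 1.6415 × 3.1% = 6.69%

6.69%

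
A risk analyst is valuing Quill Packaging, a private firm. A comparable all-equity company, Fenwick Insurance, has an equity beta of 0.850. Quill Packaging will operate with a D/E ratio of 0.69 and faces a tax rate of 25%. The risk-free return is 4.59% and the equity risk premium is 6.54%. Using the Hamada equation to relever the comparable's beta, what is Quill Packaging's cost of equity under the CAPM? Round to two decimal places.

β_L = β_U × [1 + (1 − t)(D/E)] = 0.850 × [1 + (1 − 0.25) × 0.69]
    = 0.850 × [1 + 0.75 × 0.69] = 0.850 × 1.5175 = 1.2899
E(R) = R_f + β_L × MRP = 4.59% + 1.2899 × 6.54% = 13.03%

13.03%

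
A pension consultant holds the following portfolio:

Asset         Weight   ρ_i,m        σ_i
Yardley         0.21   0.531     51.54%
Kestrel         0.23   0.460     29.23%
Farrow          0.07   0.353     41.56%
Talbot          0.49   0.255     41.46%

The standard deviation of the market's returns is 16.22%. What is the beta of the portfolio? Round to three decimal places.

β_Yardley = 0.531 × 51.54% / 16.22% = 1.6873
β_Kestrel = 0.460 × 29.23% / 16.22% = 0.8290
β_Farrow = 0.353 × 41.56% / 16.22% = 0.9045
β_Talbot = 0.255 × 41.46% / 16.22% = 0.6518
β_P = Σ w_i β_i = 0.21×1.6873 + 0.23×0.8290 + 0.07×0.9045 + 0.49×0.6518 = 0.9277

0.928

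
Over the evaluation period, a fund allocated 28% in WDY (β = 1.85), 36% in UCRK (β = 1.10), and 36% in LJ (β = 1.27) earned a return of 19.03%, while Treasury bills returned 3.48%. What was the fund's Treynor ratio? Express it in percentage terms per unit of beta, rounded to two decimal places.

β_P = 0.28×1.85 + 0.36×1.10 + 0.36×1.27 = 1.3712
Treynor = (R_P − R_f) / β_P = (19.03% − 3.48%) / 1.3712 = 15.55% / 1.3712 = 11.34%

11.34%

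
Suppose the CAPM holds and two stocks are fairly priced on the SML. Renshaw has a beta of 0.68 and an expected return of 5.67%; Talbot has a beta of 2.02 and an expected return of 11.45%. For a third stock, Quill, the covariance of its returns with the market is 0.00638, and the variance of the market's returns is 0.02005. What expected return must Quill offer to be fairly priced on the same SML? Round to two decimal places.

4.11%

MRP = (11.45% − 5.67%) / (2.02 − 0.68) = 4.3134%
R_f = 5.67% − 0.68 × 4.3134% = 2.7369%
β_Quill = Cov / Var(R_m) = 0.00638 / 0.02005 = 0.3182
E(R_Quill) = R_f + β × MRP = 2.7369% + 0.3182 × 4.3134% = 4.11%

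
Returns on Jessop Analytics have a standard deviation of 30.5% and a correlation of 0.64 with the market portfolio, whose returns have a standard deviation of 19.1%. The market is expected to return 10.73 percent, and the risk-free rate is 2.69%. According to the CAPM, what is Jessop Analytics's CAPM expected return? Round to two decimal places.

10.91%

β = ρ × σ_i / σ_m = 0.64 × 30.5% / 19.1% = 1.0220
MRP = 10.73% − 2.69% = 8.04%
E(R) = 2.69% + 1.0220 × 8.04% = 10.91%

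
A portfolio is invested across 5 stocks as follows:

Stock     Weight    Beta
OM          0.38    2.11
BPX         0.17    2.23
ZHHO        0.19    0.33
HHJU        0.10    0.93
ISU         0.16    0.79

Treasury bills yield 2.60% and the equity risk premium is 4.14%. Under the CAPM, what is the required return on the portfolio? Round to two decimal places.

β_P = Σ w_i β_i = 0.38×2.11 + 0.17×2.23 + 0.19×0.33 + 0.10×0.93 + 0.16×0.79 = 1.4630
E(R_P) = R_f + β_P × MRP = 2.60% + 1.4630 × 4.14% = 8.66%

8.66%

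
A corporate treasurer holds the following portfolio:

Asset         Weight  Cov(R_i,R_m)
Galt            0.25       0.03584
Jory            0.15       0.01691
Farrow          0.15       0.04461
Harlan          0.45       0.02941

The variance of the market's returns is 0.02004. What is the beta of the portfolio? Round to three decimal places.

β_Galt = 0.03584 / 0.02004 = 1.7884
β_Jory = 0.01691 / 0.02004 = 0.8438
β_Farrow = 0.04461 / 0.02004 = 2.2260
β_Harlan = 0.02941 / 0.02004 = 1.4676
β_P = Σ w_i β_i = 0.25×1.7884 + 0.15×0.8438 + 0.15×2.2260 + 0.45×1.4676 = 1.5680

1.568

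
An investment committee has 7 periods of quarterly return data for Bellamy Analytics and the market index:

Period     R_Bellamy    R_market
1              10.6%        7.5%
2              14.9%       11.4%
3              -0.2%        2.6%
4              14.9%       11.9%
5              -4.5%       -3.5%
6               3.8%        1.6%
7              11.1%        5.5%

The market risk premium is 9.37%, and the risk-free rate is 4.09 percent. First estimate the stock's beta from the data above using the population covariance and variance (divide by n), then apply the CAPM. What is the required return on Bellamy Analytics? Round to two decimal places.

16.39%

Mean R_i = (10.6 + 14.9 − 0.2 + 14.9 − 4.5 + 3.8 + 11.1) / 7 = 7.2286%
Mean R_m = (7.5 + 11.4 + 2.6 + 11.9 − 3.5 + 1.6 + 5.5) / 7 = 5.2857%
Σ(R_i − R̄_i)(R_m − R̄_m) = 241.5729  ⇒  Cov = 241.5729 / 7 = 34.5104
Σ(R_m − R̄_m)² = 184.0686  ⇒  Var(R_m) = 184.0686 / 7 = 26.2955
β = Cov / Var(R_m) = 34.5104 / 26.2955 = 1.3124
E(R) = R_f + β × MRP = 4.09% + 1.3124 × 9.37% = 16.39%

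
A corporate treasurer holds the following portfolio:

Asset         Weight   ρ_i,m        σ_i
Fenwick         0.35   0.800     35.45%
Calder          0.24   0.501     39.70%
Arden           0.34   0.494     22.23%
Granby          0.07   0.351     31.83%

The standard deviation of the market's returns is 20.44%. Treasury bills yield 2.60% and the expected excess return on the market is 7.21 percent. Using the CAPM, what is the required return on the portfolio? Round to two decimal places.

β_Fenwick = 0.800 × 35.45% / 20.44% = 1.3875
β_Calder = 0.501 × 39.70% / 20.44% = 0.9731
β_Arden = 0.494 × 22.23% / 20.44% = 0.5373
β_Granby = 0.351 × 31.83% / 20.44% = 0.5466
β_P = Σ w_i β_i = 0.35×1.3875 + 0.24×0.9731 + 0.34×0.5373 + 0.07×0.5466 = 0.9401
E(R_P) = R_f + β_P × MRP = 2.60% + 0.9401 × 7.21% = 9.38%

9.38%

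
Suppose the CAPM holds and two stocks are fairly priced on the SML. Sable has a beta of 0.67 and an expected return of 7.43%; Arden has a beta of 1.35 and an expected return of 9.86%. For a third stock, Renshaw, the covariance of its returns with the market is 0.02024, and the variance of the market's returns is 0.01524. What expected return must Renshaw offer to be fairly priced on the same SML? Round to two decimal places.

MRP = (9.86% − 7.43%) / (1.35 − 0.67) = 3.5735%
R_f = 7.43% − 0.67 × 3.5735% = 5.0358%
β_Renshaw = Cov / Var(R_m) = 0.02024 / 0.01524 = 1.3281
E(R_Renshaw) = R_f + β × MRP = 5.0358% + 1.3281 × 3.5735% = 9.78%

9.78%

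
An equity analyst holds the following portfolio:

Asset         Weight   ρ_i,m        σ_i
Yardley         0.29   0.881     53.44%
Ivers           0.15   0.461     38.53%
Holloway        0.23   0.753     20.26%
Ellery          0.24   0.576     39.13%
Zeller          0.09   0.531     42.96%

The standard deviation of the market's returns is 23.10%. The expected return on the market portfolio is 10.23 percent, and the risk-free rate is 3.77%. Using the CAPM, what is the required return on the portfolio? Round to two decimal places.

β_Yardley = 0.881 × 53.44% / 23.10% = 2.0381
β_Ivers = 0.461 × 38.53% / 23.10% = 0.7689
β_Holloway = 0.753 × 20.26% / 23.10% = 0.6604
β_Ellery = 0.576 × 39.13% / 23.10% = 0.9757
β_Zeller = 0.531 × 42.96% / 23.10% = 0.9875
β_P = Σ w_i β_i = 0.29×2.0381 + 0.15×0.7689 + 0.23×0.6604 + 0.24×0.9757 + 0.09×0.9875 = 1.1813
MRP = 10.23% − 3.77% = 6.46%
E(R_P) = R_f + β_P × MRP = 3.77% + 1.1813 × 6.46% = 11.40%

11.40%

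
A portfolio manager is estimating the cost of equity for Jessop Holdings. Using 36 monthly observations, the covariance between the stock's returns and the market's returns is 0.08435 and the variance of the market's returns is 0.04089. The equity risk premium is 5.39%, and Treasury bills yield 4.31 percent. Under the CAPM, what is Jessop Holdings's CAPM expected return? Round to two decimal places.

15.43%

β = Cov(R_i, R_m) / Var(R_m) = 0.08435 / 0.04089 = 2.0629
E(R) = R_f + β × MRP = 4.31% + 2.0629 × 5.39% = 15.43%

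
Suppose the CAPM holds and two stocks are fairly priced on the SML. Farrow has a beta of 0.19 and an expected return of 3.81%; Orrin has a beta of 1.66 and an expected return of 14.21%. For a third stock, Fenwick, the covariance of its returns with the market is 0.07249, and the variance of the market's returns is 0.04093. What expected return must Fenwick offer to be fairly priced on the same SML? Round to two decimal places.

MRP = (14.21% − 3.81%) / (1.66 − 0.19) = 7.0748%
R_f = 3.81% − 0.19 × 7.0748% = 2.4658%
β_Fenwick = Cov / Var(R_m) = 0.07249 / 0.04093 = 1.7711
E(R_Fenwick) = R_f + β × MRP = 2.4658% + 1.7711 × 7.0748% = 15.00%

15.00%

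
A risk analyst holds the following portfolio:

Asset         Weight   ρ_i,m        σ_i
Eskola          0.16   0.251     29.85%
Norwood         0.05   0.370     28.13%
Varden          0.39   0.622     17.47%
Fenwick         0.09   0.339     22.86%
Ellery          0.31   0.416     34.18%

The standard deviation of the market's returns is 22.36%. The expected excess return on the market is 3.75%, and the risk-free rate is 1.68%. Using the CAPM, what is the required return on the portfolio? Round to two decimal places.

3.54%

β_Eskola = 0.251 × 29.85% / 22.36% = 0.3351
β_Norwood = 0.370 × 28.13% / 22.36% = 0.4655
β_Varden = 0.622 × 17.47% / 22.36% = 0.4860
β_Fenwick = 0.339 × 22.86% / 22.36% = 0.3466
β_Ellery = 0.416 × 34.18% / 22.36% = 0.6359
β_P = Σ w_i β_i = 0.16×0.3351 + 0.05×0.4655 + 0.39×0.4860 + 0.09×0.3466 + 0.31×0.6359 = 0.4948
E(R_P) = R_f + β_P × MRP = 1.68% + 0.4948 × 3.75% = 3.54%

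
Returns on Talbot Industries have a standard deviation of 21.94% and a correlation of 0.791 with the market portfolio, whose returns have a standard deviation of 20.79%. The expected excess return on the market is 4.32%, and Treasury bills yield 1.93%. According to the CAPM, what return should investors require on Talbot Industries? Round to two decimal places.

β = ρ × σ_i / σ_m = 0.791 × 21.94% / 20.79% = 0.8348
E(R) = 1.93% + 0.8348 × 4.32% = 5.54%

5.54%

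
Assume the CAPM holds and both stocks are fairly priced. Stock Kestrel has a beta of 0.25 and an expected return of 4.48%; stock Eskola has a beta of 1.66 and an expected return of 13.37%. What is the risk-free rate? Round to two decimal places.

2.90%

Both satisfy E(R) = R_f + β·MRP, so the slope of the SML is
MRP = (13.37% − 4.48%) / (1.66 − 0.25) = 8.89% / 1.41 = 6.3050%
R_f = E(R_Kestrel) − β_Kestrel·MRP = 4.48% − 0.25 × 6.3050% = 2.9038%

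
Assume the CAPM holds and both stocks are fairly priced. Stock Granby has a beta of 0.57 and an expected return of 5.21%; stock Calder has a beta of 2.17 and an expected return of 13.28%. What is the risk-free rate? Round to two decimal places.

2.34%

Both satisfy E(R) = R_f + β·MRP, so the slope of the SML is
MRP = (13.28% − 5.21%) / (2.17 − 0.57) = 8.07% / 1.60 = 5.0438%
R_f = E(R_Granby) − β_Granby·MRP = 5.21% − 0.57 × 5.0438% = 2.3350%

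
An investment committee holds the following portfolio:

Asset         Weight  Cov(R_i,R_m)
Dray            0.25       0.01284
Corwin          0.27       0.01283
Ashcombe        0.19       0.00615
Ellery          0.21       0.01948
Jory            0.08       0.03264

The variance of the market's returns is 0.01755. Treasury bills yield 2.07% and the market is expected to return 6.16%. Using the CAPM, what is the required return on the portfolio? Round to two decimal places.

5.46%

β_Dray = 0.01284 / 0.01755 = 0.7316
β_Corwin = 0.01283 / 0.01755 = 0.7311
β_Ashcombe = 0.00615 / 0.01755 = 0.3504
β_Ellery = 0.01948 / 0.01755 = 1.1100
β_Jory = 0.03264 / 0.01755 = 1.8598
β_P = Σ w_i β_i = 0.25×0.7316 + 0.27×0.7311 + 0.19×0.3504 + 0.21×1.1100 + 0.08×1.8598 = 0.8288
MRP = 6.16% − 2.07% = 4.09%
E(R_P) = R_f + β_P × MRP = 2.07% + 0.8288 × 4.09% = 5.46%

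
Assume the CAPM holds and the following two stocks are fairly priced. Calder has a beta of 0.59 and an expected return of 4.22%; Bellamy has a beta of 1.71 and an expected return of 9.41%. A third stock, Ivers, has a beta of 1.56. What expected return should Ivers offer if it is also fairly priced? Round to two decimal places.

MRP (SML slope) = (9.41% − 4.22%) / (1.71 − 0.59) = 5.19% / 1.12 = 4.6339%
R_f (intercept) = 4.22% − 0.59 × 4.6339% = 1.4860%
E(R_Ivers) = R_f + β × MRP = 1.4860% + 1.56 × 4.6339% = 8.71%

8.71%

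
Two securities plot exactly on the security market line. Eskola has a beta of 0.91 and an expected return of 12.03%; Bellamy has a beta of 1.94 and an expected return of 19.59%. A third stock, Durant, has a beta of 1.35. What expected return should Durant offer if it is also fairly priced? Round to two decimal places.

MRP (SML slope) = (19.59% − 12.03%) / (1.94 − 0.91) = 7.56% / 1.03 = 7.3398%
R_f (intercept) = 12.03% − 0.91 × 7.3398% = 5.3508%
E(R_Durant) = R_f + β × MRP = 5.3508% + 1.35 × 7.3398% = 15.26%

15.26%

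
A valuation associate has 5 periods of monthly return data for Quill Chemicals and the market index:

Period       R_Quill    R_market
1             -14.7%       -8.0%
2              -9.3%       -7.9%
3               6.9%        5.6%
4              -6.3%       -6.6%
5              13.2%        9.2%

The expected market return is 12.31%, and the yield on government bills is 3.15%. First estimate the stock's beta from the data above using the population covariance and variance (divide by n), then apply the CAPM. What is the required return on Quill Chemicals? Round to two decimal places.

15.75%

Mean R_i = (-14.7 − 9.3 + 6.9 − 6.3 + 13.2) / 5 = -2.0400%
Mean R_m = (-8.0 − 7.9 + 5.6 − 6.6 + 9.2) / 5 = -1.5400%
Σ(R_i − R̄_i)(R_m − R̄_m) = 377.0220  ⇒  Cov = 377.0220 / 5 = 75.4044
Σ(R_m − R̄_m)² = 274.1120  ⇒  Var(R_m) = 274.1120 / 5 = 54.8224
β = Cov / Var(R_m) = 75.4044 / 54.8224 = 1.3754
MRP = 12.31% − 3.15% = 9.16%
E(R) = R_f + β × MRP = 3.15% + 1.3754 × 9.16% = 15.75%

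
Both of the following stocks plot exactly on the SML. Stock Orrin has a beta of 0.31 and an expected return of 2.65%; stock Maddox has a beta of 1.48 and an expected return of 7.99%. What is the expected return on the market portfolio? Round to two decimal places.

Both satisfy E(R) = R_f + β·MRP, so the slope of the SML is
MRP = (7.99% − 2.65%) / (1.48 − 0.31) = 5.34% / 1.17 = 4.5641%
R_f = E(R_Orrin) − β_Orrin·MRP = 2.65% − 0.31 × 4.5641% = 1.2351%
E(R_m) = R_f + MRP = 1.2351% + 4.5641% = 5.80%

5.80%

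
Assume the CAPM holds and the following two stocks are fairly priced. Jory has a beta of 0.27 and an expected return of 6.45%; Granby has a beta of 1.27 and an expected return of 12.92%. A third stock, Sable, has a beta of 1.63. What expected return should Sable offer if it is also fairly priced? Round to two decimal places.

15.25%

MRP (SML slope) = (12.92% − 6.45%) / (1.27 − 0.27) = 6.47% / 1.00 = 6.4700%
R_f (intercept) = 6.45% − 0.27 × 6.4700% = 4.7031%
E(R_Sable) = R_f + β × MRP = 4.7031% + 1.63 × 6.4700% = 15.25%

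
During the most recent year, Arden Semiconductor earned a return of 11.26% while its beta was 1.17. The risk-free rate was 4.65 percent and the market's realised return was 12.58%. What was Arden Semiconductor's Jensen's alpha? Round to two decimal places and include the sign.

Market excess return = 12.58% − 4.65% = 7.93%
CAPM benchmark = R_f + β(R_m − R_f) = 4.65% + 1.17 × 7.93% = 13.9281%
α = actual − benchmark = 11.26% − 13.9281% = -2.67%

-2.67%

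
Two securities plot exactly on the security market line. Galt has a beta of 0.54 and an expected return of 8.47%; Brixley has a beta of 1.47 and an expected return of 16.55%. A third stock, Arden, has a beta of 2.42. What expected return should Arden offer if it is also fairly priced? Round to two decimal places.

24.80%

MRP (SML slope) = (16.55% − 8.47%) / (1.47 − 0.54) = 8.08% / 0.93 = 8.6882%
R_f (intercept) = 8.47% − 0.54 × 8.6882% = 3.7784%
E(R_Arden) = R_f + β × MRP = 3.7784% + 2.42 × 8.6882% = 24.80%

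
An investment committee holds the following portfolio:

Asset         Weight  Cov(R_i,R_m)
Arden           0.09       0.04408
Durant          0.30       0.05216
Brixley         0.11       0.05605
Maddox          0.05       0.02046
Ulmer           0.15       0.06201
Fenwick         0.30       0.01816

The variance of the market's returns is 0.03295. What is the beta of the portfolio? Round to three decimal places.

1.261

β_Arden = 0.04408 / 0.03295 = 1.3378
β_Durant = 0.05216 / 0.03295 = 1.5830
β_Brixley = 0.05605 / 0.03295 = 1.7011
β_Maddox = 0.02046 / 0.03295 = 0.6209
β_Ulmer = 0.06201 / 0.03295 = 1.8819
β_Fenwick = 0.01816 / 0.03295 = 0.5511
β_P = Σ w_i β_i = 0.09×1.3378 + 0.30×1.5830 + 0.11×1.7011 + 0.05×0.6209 + 0.15×1.8819 + 0.30×0.5511 = 1.2611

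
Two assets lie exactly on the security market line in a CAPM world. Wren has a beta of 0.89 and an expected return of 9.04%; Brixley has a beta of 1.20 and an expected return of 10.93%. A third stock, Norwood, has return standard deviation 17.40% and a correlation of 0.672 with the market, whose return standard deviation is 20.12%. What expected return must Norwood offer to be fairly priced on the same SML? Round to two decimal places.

7.16%

MRP = (10.93% − 9.04%) / (1.20 − 0.89) = 6.0968%
R_f = 9.04% − 0.89 × 6.0968% = 3.6138%
β_Norwood = ρ·σ_i/σ_m = 0.672 × 17.40 / 20.12 = 0.5812
E(R_Norwood) = R_f + β × MRP = 3.6138% + 0.5812 × 6.0968% = 7.16%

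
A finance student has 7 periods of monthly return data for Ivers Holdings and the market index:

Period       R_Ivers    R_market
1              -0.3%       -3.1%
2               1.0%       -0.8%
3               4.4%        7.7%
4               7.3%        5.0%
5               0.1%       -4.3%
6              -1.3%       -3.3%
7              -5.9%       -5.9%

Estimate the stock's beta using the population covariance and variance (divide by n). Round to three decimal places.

Mean R_i = (-0.3 + 1.0 + 4.4 + 7.3 + 0.1 − 1.3 − 5.9) / 7 = 0.7571%
Mean R_m = (-3.1 − 0.8 + 7.7 + 5.0 − 4.3 − 3.3 − 5.9) / 7 = -0.6714%
Σ(R_i − R̄_i)(R_m − R̄_m) = 112.7386  ⇒  Cov = 112.7386 / 7 = 16.1055
Σ(R_m − R̄_m)² = 155.5743  ⇒  Var(R_m) = 155.5743 / 7 = 22.2249
β = Cov / Var(R_m) = 16.1055 / 22.2249 = 0.7247

0.725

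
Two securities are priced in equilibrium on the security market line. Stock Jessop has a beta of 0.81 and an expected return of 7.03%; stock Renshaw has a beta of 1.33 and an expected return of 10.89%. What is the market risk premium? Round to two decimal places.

Both satisfy E(R) = R_f + β·MRP, so the slope of the SML is
MRP = (10.89% − 7.03%) / (1.33 − 0.81) = 3.86% / 0.52 = 7.4231%

7.42%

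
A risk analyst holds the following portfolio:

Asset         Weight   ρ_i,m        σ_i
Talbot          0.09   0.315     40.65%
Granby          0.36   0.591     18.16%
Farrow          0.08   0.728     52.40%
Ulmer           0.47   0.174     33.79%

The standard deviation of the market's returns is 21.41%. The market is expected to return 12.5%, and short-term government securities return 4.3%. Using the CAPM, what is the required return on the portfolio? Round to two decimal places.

8.45%

β_Talbot = 0.315 × 40.65% / 21.41% = 0.5981
β_Granby = 0.591 × 18.16% / 21.41% = 0.5013
β_Farrow = 0.728 × 52.40% / 21.41% = 1.7817
β_Ulmer = 0.174 × 33.79% / 21.41% = 0.2746
β_P = Σ w_i β_i = 0.09×0.5981 + 0.36×0.5013 + 0.08×1.7817 + 0.47×0.2746 = 0.5059
MRP = 12.5% − 4.3% = 8.20%
E(R_P) = R_f + β_P × MRP = 4.3% + 0.5059 × 8.2% = 8.45%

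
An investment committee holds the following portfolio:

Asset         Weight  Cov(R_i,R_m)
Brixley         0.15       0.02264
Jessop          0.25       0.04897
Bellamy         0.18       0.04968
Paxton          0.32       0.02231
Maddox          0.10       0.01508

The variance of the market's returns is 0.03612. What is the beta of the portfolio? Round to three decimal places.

β_Brixley = 0.02264 / 0.03612 = 0.6268
β_Jessop = 0.04897 / 0.03612 = 1.3558
β_Bellamy = 0.04968 / 0.03612 = 1.3754
β_Paxton = 0.02231 / 0.03612 = 0.6177
β_Maddox = 0.01508 / 0.03612 = 0.4175
β_P = Σ w_i β_i = 0.15×0.6268 + 0.25×1.3558 + 0.18×1.3754 + 0.32×0.6177 + 0.10×0.4175 = 0.9200

0.920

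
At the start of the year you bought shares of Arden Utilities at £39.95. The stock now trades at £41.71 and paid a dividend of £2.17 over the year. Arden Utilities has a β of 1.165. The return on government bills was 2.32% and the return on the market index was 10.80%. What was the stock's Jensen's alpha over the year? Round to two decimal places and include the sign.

-2.36%

Realised HPR = (P1 + D1 − P0) / P0 = (41.71 + 2.17 − 39.95) / 39.95 = 3.93 / 39.95 = 9.8373%
MRP = 10.80% − 2.32% = 8.48%
CAPM required = R_f + β·MRP = 2.32% + 1.165 × 8.48% = 12.19920%
α = realised − required = 9.8373% − 12.19920% = -2.36%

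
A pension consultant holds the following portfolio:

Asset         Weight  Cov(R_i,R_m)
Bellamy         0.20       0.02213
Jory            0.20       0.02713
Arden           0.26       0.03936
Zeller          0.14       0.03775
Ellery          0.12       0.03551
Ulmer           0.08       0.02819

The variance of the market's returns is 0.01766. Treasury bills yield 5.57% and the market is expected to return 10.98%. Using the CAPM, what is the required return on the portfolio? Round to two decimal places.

β_Bellamy = 0.02213 / 0.01766 = 1.2531
β_Jory = 0.02713 / 0.01766 = 1.5362
β_Arden = 0.03936 / 0.01766 = 2.2288
β_Zeller = 0.03775 / 0.01766 = 2.1376
β_Ellery = 0.03551 / 0.01766 = 2.0108
β_Ulmer = 0.02819 / 0.01766 = 1.5963
β_P = Σ w_i β_i = 0.20×1.2531 + 0.20×1.5362 + 0.26×2.2288 + 0.14×2.1376 + 0.12×2.0108 + 0.08×1.5963 = 1.8056
MRP = 10.98% − 5.57% = 5.41%
E(R_P) = R_f + β_P × MRP = 5.57% + 1.8056 × 5.41% = 15.34%

15.34%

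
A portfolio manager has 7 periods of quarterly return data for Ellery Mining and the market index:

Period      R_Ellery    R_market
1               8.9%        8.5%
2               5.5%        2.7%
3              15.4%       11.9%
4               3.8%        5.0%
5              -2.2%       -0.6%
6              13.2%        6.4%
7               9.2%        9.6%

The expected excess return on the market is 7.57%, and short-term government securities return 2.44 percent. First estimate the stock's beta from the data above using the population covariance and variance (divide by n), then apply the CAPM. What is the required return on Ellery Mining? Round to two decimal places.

11.62%

Mean R_i = (8.9 + 5.5 + 15.4 + 3.8 − 2.2 + 13.2 + 9.2) / 7 = 7.6857%
Mean R_m = (8.5 + 2.7 + 11.9 + 5.0 − 0.6 + 6.4 + 9.6) / 7 = 6.2143%
Σ(R_i − R̄_i)(R_m − R̄_m) = 132.5514  ⇒  Cov = 132.5514 / 7 = 18.9359
Σ(R_m − R̄_m)² = 109.3086  ⇒  Var(R_m) = 109.3086 / 7 = 15.6155
β = Cov / Var(R_m) = 18.9359 / 15.6155 = 1.2126
E(R) = R_f + β × MRP = 2.44% + 1.2126 × 7.57% = 11.62%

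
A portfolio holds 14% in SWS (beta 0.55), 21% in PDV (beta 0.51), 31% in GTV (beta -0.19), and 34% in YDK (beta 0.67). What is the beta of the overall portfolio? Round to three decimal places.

β_P = Σ w_i β_i = 0.14×0.55 + 0.21×0.51 + 0.31×-0.19 + 0.34×0.67 = 0.3530

0.353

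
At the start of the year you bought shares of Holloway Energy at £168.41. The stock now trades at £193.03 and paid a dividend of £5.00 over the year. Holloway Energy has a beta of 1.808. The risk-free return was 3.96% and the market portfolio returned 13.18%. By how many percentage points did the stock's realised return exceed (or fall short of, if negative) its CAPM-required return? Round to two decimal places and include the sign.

-3.04%

Realised HPR = (P1 + D1 − P0) / P0 = (193.03 + 5.00 − 168.41) / 168.41 = 29.62 / 168.41 = 17.5880%
MRP = 13.18% − 3.96% = 9.22%
CAPM required = R_f + β·MRP = 3.96% + 1.808 × 9.22% = 20.62976%
α = realised − required = 17.5880% − 20.62976% = -3.04%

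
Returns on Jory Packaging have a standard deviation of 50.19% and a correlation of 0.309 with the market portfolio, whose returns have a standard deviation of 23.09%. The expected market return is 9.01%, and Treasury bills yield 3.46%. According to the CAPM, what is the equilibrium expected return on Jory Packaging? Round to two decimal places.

β = ρ × σ_i / σ_m = 0.309 × 50.19% / 23.09% = 0.6717
MRP = 9.01% − 3.46% = 5.55%
E(R) = 3.46% + 0.6717 × 5.55% = 7.19%

7.19%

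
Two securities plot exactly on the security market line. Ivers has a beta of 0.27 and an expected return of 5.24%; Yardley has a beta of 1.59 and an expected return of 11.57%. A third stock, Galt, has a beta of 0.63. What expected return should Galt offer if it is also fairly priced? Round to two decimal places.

6.97%

MRP (SML slope) = (11.57% − 5.24%) / (1.59 − 0.27) = 6.33% / 1.32 = 4.7955%
R_f (intercept) = 5.24% − 0.27 × 4.7955% = 3.9452%
E(R_Galt) = R_f + β × MRP = 3.9452% + 0.63 × 4.7955% = 6.97%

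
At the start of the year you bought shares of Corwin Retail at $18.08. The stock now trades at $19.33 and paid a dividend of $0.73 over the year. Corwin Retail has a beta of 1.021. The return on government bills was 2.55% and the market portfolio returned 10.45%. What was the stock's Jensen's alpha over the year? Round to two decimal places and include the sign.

+0.34%

Realised HPR = (P1 + D1 − P0) / P0 = (19.33 + 0.73 − 18.08) / 18.08 = 1.98 / 18.08 = 10.9513%
MRP = 10.45% − 2.55% = 7.90%
CAPM required = R_f + β·MRP = 2.55% + 1.021 × 7.90% = 10.61590%
α = realised − required = 10.9513% − 10.61590% = +0.34%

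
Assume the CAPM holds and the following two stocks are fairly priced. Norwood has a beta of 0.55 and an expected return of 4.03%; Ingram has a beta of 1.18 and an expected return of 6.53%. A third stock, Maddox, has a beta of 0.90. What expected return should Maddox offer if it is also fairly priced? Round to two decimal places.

5.42%

MRP (SML slope) = (6.53% − 4.03%) / (1.18 − 0.55) = 2.50% / 0.63 = 3.9683%
R_f (intercept) = 4.03% − 0.55 × 3.9683% = 1.8474%
E(R_Maddox) = R_f + β × MRP = 1.8474% + 0.90 × 3.9683% = 5.42%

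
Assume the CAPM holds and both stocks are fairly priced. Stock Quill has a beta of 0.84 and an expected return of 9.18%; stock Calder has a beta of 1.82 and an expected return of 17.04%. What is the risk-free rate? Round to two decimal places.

Both satisfy E(R) = R_f + β·MRP, so the slope of the SML is
MRP = (17.04% − 9.18%) / (1.82 − 0.84) = 7.86% / 0.98 = 8.0204%
R_f = E(R_Quill) − β_Quill·MRP = 9.18% − 0.84 × 8.0204% = 2.4429%

2.44%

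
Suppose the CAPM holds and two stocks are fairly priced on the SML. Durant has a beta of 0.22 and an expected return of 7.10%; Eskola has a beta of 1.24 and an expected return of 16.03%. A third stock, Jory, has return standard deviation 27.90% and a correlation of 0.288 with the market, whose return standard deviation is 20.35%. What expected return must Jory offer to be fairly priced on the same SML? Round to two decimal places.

MRP = (16.03% − 7.10%) / (1.24 − 0.22) = 8.7549%
R_f = 7.10% − 0.22 × 8.7549% = 5.1739%
β_Jory = ρ·σ_i/σ_m = 0.288 × 27.90 / 20.35 = 0.3949
E(R_Jory) = R_f + β × MRP = 5.1739% + 0.3949 × 8.7549% = 8.63%

8.63%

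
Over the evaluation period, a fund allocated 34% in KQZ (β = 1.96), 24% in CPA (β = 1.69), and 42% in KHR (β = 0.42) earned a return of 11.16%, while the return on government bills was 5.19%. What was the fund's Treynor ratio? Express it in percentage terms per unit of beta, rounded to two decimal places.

4.78%

β_P = 0.34×1.96 + 0.24×1.69 + 0.42×0.42 = 1.2484
Treynor = (R_P − R_f) / β_P = (11.16% − 5.19%) / 1.2484 = 5.97% / 1.2484 = 4.78%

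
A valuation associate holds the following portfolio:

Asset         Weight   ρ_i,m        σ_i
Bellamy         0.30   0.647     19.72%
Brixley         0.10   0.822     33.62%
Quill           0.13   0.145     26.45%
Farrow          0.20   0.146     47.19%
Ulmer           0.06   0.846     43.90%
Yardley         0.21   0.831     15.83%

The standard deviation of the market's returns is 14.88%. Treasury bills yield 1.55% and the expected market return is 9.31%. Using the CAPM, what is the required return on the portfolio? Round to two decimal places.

8.57%

β_Bellamy = 0.647 × 19.72% / 14.88% = 0.8574
β_Brixley = 0.822 × 33.62% / 14.88% = 1.8572
β_Quill = 0.145 × 26.45% / 14.88% = 0.2577
β_Farrow = 0.146 × 47.19% / 14.88% = 0.4630
β_Ulmer = 0.846 × 43.90% / 14.88% = 2.4959
β_Yardley = 0.831 × 15.83% / 14.88% = 0.8841
β_P = Σ w_i β_i = 0.30×0.8574 + 0.10×1.8572 + 0.13×0.2577 + 0.20×0.4630 + 0.06×2.4959 + 0.21×0.8841 = 0.9045
MRP = 9.31% − 1.55% = 7.76%
E(R_P) = R_f + β_P × MRP = 1.55% + 0.9045 × 7.76% = 8.57%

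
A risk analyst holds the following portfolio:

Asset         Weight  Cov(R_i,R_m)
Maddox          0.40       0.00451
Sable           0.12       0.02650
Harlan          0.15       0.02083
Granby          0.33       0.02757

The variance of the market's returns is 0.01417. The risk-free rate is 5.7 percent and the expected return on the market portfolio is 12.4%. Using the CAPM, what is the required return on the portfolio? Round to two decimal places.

13.84%

β_Maddox = 0.00451 / 0.01417 = 0.3183
β_Sable = 0.02650 / 0.01417 = 1.8701
β_Harlan = 0.02083 / 0.01417 = 1.4700
β_Granby = 0.02757 / 0.01417 = 1.9457
β_P = Σ w_i β_i = 0.40×0.3183 + 0.12×1.8701 + 0.15×1.4700 + 0.33×1.9457 = 1.2143
MRP = 12.4% − 5.7% = 6.70%
E(R_P) = R_f + β_P × MRP = 5.7% + 1.2143 × 6.7% = 13.84%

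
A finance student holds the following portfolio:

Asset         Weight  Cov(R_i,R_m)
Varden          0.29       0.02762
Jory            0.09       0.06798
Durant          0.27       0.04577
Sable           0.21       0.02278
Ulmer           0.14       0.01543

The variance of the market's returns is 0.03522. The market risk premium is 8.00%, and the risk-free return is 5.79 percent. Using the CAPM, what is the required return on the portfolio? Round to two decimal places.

13.38%

β_Varden = 0.02762 / 0.03522 = 0.7842
β_Jory = 0.06798 / 0.03522 = 1.9302
β_Durant = 0.04577 / 0.03522 = 1.2995
β_Sable = 0.02278 / 0.03522 = 0.6468
β_Ulmer = 0.01543 / 0.03522 = 0.4381
β_P = Σ w_i β_i = 0.29×0.7842 + 0.09×1.9302 + 0.27×1.2995 + 0.21×0.6468 + 0.14×0.4381 = 0.9492
E(R_P) = R_f + β_P × MRP = 5.79% + 0.9492 × 8.00% = 13.38%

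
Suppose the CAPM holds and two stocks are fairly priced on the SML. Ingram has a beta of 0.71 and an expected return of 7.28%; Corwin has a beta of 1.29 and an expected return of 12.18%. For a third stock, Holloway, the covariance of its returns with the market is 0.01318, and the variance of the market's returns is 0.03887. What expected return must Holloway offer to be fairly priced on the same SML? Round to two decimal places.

4.15%

MRP = (12.18% − 7.28%) / (1.29 − 0.71) = 8.4483%
R_f = 7.28% − 0.71 × 8.4483% = 1.2817%
β_Holloway = Cov / Var(R_m) = 0.01318 / 0.03887 = 0.3391
E(R_Holloway) = R_f + β × MRP = 1.2817% + 0.3391 × 8.4483% = 4.15%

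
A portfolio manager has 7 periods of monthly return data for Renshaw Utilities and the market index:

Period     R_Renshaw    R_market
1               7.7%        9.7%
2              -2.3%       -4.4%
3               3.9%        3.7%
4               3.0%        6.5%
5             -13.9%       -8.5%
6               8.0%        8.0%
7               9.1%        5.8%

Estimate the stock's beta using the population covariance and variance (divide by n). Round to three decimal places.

1.109

Mean R_i = (7.7 − 2.3 + 3.9 + 3.0 − 13.9 + 8.0 + 9.1) / 7 = 2.2143%
Mean R_m = (9.7 − 4.4 + 3.7 + 6.5 − 8.5 + 8.0 + 5.8) / 7 = 2.9714%
Σ(R_i − R̄_i)(R_m − R̄_m) = 307.6129  ⇒  Cov = 307.6129 / 7 = 43.9447
Σ(R_m − R̄_m)² = 277.4743  ⇒  Var(R_m) = 277.4743 / 7 = 39.6392
β = Cov / Var(R_m) = 43.9447 / 39.6392 = 1.1086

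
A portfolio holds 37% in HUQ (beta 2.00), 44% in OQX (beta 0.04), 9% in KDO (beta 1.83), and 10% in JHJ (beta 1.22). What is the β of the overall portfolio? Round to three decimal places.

1.044

β_P = Σ w_i β_i = 0.37×2.00 + 0.44×0.04 + 0.09×1.83 + 0.10×1.22 = 1.0443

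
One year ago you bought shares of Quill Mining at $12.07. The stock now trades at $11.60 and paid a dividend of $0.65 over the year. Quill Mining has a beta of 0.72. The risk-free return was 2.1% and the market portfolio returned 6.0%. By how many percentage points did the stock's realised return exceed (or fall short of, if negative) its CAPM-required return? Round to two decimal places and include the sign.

Realised HPR = (P1 + D1 − P0) / P0 = (11.60 + 0.65 − 12.07) / 12.07 = 0.18 / 12.07 = 1.4913%
MRP = 6.0% − 2.1% = 3.90%
CAPM required = R_f + β·MRP = 2.1% + 0.72 × 3.9% = 4.9080%
α = realised − required = 1.4913% − 4.9080% = -3.42%

-3.42%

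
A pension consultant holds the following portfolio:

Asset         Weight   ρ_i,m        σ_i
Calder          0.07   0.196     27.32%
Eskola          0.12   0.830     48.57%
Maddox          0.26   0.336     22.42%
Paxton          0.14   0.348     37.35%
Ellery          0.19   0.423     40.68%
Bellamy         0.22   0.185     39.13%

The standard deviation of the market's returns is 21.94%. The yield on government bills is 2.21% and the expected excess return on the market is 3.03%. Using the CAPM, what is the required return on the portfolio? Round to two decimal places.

β_Calder = 0.196 × 27.32% / 21.94% = 0.2441
β_Eskola = 0.830 × 48.57% / 21.94% = 1.8374
β_Maddox = 0.336 × 22.42% / 21.94% = 0.3434
β_Paxton = 0.348 × 37.35% / 21.94% = 0.5924
β_Ellery = 0.423 × 40.68% / 21.94% = 0.7843
β_Bellamy = 0.185 × 39.13% / 21.94% = 0.3299
β_P = Σ w_i β_i = 0.07×0.2441 + 0.12×1.8374 + 0.26×0.3434 + 0.14×0.5924 + 0.19×0.7843 + 0.22×0.3299 = 0.6314
E(R_P) = R_f + β_P × MRP = 2.21% + 0.6314 × 3.03% = 4.12%

4.12%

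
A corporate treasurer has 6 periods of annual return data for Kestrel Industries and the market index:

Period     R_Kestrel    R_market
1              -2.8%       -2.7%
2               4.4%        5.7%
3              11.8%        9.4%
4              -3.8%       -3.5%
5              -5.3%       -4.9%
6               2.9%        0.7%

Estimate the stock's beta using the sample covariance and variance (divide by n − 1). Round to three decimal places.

Mean R_i = (-2.8 + 4.4 + 11.8 − 3.8 − 5.3 + 2.9) / 6 = 1.2000%
Mean R_m = (-2.7 + 5.7 + 9.4 − 3.5 − 4.9 + 0.7) / 6 = 0.7833%
Σ(R_i − R̄_i)(R_m − R̄_m) = 179.2200  ⇒  Cov = 179.2200 / 5 = 35.8440
Σ(R_m − R̄_m)² = 161.2083  ⇒  Var(R_m) = 161.2083 / 5 = 32.2417
β = Cov / Var(R_m) = 35.8440 / 32.2417 = 1.1117

1.112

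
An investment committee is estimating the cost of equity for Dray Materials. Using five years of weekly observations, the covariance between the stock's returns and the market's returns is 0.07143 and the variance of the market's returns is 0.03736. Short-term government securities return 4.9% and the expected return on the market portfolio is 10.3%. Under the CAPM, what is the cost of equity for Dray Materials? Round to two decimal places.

β = Cov(R_i, R_m) / Var(R_m) = 0.07143 / 0.03736 = 1.9119
MRP = 10.3% − 4.9% = 5.40%
E(R) = R_f + β × MRP = 4.9% + 1.9119 × 5.4% = 15.22%

15.22%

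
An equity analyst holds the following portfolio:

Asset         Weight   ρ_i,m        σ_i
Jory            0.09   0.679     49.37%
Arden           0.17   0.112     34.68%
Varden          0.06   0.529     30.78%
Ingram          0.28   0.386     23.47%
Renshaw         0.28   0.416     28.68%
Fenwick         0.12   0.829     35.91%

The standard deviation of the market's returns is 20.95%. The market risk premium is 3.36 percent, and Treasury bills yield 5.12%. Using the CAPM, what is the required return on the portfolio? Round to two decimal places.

β_Jory = 0.679 × 49.37% / 20.95% = 1.6001
β_Arden = 0.112 × 34.68% / 20.95% = 0.1854
β_Varden = 0.529 × 30.78% / 20.95% = 0.7772
β_Ingram = 0.386 × 23.47% / 20.95% = 0.4324
β_Renshaw = 0.416 × 28.68% / 20.95% = 0.5695
β_Fenwick = 0.829 × 35.91% / 20.95% = 1.4210
β_P = Σ w_i β_i = 0.09×1.6001 + 0.17×0.1854 + 0.06×0.7772 + 0.28×0.4324 + 0.28×0.5695 + 0.12×1.4210 = 0.6732
E(R_P) = R_f + β_P × MRP = 5.12% + 0.6732 × 3.36% = 7.38%

7.38%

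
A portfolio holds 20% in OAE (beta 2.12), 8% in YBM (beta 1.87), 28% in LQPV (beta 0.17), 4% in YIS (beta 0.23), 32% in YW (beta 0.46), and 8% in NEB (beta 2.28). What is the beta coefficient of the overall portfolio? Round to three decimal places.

β_P = Σ w_i β_i = 0.20×2.12 + 0.08×1.87 + 0.28×0.17 + 0.04×0.23 + 0.32×0.46 + 0.08×2.28 = 0.9600

0.960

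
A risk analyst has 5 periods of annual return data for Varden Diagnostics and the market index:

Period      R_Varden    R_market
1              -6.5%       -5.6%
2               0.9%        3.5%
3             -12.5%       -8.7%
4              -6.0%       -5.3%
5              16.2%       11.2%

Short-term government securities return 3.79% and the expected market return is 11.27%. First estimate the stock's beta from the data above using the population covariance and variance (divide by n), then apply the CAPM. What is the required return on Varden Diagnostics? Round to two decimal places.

Mean R_i = (-6.5 + 0.9 − 12.5 − 6.0 + 16.2) / 5 = -1.5800%
Mean R_m = (-5.6 + 3.5 − 8.7 − 5.3 + 11.2) / 5 = -0.9800%
Σ(R_i − R̄_i)(R_m − R̄_m) = 353.7980  ⇒  Cov = 353.7980 / 5 = 70.7596
Σ(R_m − R̄_m)² = 268.0280  ⇒  Var(R_m) = 268.0280 / 5 = 53.6056
β = Cov / Var(R_m) = 70.7596 / 53.6056 = 1.3200
MRP = 11.27% − 3.79% = 7.48%
E(R) = R_f + β × MRP = 3.79% + 1.3200 × 7.48% = 13.66%

13.66%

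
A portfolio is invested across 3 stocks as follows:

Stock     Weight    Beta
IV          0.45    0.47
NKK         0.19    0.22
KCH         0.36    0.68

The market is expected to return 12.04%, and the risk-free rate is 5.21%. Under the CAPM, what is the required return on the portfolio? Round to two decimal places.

β_P = Σ w_i β_i = 0.45×0.47 + 0.19×0.22 + 0.36×0.68 = 0.4981
MRP = 12.04% − 5.21% = 6.83%
E(R_P) = R_f + β_P × MRP = 5.21% + 0.4981 × 6.83% = 8.61%

8.61%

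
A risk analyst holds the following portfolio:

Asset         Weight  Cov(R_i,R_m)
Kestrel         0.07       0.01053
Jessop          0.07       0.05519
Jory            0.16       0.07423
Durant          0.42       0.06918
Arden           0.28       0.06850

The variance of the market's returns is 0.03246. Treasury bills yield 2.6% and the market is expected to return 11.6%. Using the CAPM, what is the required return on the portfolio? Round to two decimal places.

β_Kestrel = 0.01053 / 0.03246 = 0.3244
β_Jessop = 0.05519 / 0.03246 = 1.7002
β_Jory = 0.07423 / 0.03246 = 2.2868
β_Durant = 0.06918 / 0.03246 = 2.1312
β_Arden = 0.06850 / 0.03246 = 2.1103
β_P = Σ w_i β_i = 0.07×0.3244 + 0.07×1.7002 + 0.16×2.2868 + 0.42×2.1312 + 0.28×2.1103 = 1.9936
MRP = 11.6% − 2.6% = 9.00%
E(R_P) = R_f + β_P × MRP = 2.6% + 1.9936 × 9.0% = 20.54%

20.54%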